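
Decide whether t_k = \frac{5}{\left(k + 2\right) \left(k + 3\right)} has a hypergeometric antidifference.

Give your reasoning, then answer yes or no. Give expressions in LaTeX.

t_(k+1)/t_k = (k + 2)/(k + 4).
Gosper form: A/B · C(k+1)/C(k) with A=k + 2, B=k + 4, C=1.
Need (k + 2)·f(k+1) − (k + 3)·f(k) = 1.
From deg A=1, deg B=1, deg C=0: d=1.
Solve for f: f(k) = k/2 (degree 1 ≤ 1).
So s_k = (B(k−1)f/C)·t_k = (k*(k + 3)/2)·t_k = 5*k/(2*(k + 2)).
Δs = 5/(k**2 + 5*k + 6), as required.

Yes. s_k = \frac{5 k}{2 \left(k + 2\right)}.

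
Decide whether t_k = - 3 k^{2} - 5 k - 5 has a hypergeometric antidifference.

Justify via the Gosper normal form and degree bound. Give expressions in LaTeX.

Yes. s_k = k \left(- k^{2} - k - 3\right).

r(k) = (3*k**2 + 11*k + 13)/(3*k**2 + 5*k + 5) after simplifying.
So A=1 and B=1, with C=k**2 + 5*k/3 + 5/3.
Solve (1)·f(k+1) − (1)·f(k) = k**2 + 5*k/3 + 5/3.
d = 3 from the (0,0,2) case.
A polynomial solution: f(k) = k*(k**2 + k + 3)/3.
So s_k = (B(k−1)f/C)·t_k = (k*(k**2 + k + 3)/(3*k**2 + 5*k + 5))·t_k = k*(-k**2 - k - 3).
Check: Δs_k = -3*k**2 - 5*k - 5. ✓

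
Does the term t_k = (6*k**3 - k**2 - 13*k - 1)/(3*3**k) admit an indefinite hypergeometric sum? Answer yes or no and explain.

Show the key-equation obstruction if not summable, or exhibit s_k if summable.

Yes. s_k = (-3*k**3 - 4*k**2 - 2*k - 4)/3**k.

r(k) = (2*k**3 + 17*k**2/3 + k - 3)/(6*k**3 - k**2 - 13*k - 1) after simplifying.
Take A(k)=1/3, B(k)=1, C(k)=k**3 - k**2/6 - 13*k/6 - 1/6.
Key eq: (1/3)·f(k+1) = (1)·f(k) + (k**3 - k**2/6 - 13*k/6 - 1/6).
deg f ≤ 3 (via 0,0,3).
Solve for f: f(k) = -(3*k**3 + 4*k**2 + 2*k + 4)/2 (degree 3 ≤ 3).
So s_k = (B(k−1)f/C)·t_k = (-3*(3*k**3 + 4*k**2 + 2*k + 4)/(6*k**3 - k**2 - 13*k - 1))·t_k = (-3*k**3 - 4*k**2 - 2*k - 4)/3**k.
Check: Δs_k = (6*k**3 - k**2 - 13*k - 1)/(3*3**k). ✓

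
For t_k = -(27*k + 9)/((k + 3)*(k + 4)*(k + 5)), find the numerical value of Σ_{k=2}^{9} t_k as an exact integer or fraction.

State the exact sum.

r(k) = (k + 3)*(3*k + 4)/((k + 6)*(3*k + 1)) after simplifying.
So A=k + 3 and B=k + 6, with C=k + 1/3.
Need (k + 3)·f(k+1) − (k + 5)·f(k) = k + 1/3.
Degrees (1,1,1) ⇒ d ≤ 2.
Coefficient equations give f(k) = k*(5*k - 1)/36.
So s_k = (B(k−1)f/C)·t_k = (k*(k + 5)*(5*k - 1)/(12*(3*k + 1)))·t_k = -3*k*(5*k - 1)/(4*(k + 3)*(k + 4)).
Δs = 9*(-3*k - 1)/(k**3 + 12*k**2 + 47*k + 60), as required.
Telescoping: Σ = s_(10) − s_(2) = -105/52 − (-9/20) = -102/65.

Σ = -102/65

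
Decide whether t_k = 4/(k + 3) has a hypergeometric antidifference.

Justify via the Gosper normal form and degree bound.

Compute t_(k+1)/t_k: get (k + 3)/(k + 4).
So A=k + 3 and B=k + 4, with C=1.
Key eq: (k + 3)·f(k+1) = (k + 3)·f(k) + (1).
deg f ≤ 0 (via 1,1,0).
f = c0 ⇒ A·f(k+1) − B(k−1)·f(k) − C = -1. The system {-1 = 0} is inconsistent; no antidifference.

No — t_k has no hypergeometric antidifference.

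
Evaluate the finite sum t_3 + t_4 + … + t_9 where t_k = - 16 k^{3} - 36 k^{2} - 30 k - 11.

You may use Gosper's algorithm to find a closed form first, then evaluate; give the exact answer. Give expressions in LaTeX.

Σ = -43673

Step 1: r(k) = (16*k**3 + 84*k**2 + 150*k + 93)/(16*k**3 + 36*k**2 + 30*k + 11).
Normal form (A,B,C) = (1, 1, k**3 + 9*k**2/4 + 15*k/8 + 11/16).
Solve (1)·f(k+1) − (1)·f(k) = k**3 + 9*k**2/4 + 15*k/8 + 11/16.
deg f ≤ 4 (via 0,0,3).
A polynomial solution: f(k) = k*(4*k**3 + 4*k**2 + k + 2)/16.
Get s_k = R·t_k = k*(-4*k**3 - 4*k**2 - k - 2) with R(k) = B(k−1)f(k)/C(k) = k*(4*k**3 + 4*k**2 + k + 2)/(16*k**3 + 36*k**2 + 30*k + 11).
Check: Δs_k = -16*k**3 - 36*k**2 - 30*k - 11. ✓
Evaluate s at k=10 and k=3: -44120 and -447; difference -43673.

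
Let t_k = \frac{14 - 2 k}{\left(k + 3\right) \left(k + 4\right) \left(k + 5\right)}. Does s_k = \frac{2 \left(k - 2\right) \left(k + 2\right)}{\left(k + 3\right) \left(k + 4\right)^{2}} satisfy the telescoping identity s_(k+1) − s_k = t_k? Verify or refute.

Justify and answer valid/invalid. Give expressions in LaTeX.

s_(k+1) = 2*(k - 1)*(k + 3)/((k + 4)*(k + 5)**2)
s_(k+1) − s_k = 2*(-k**3 + 2*k**2 + 43*k + 64)/(k**5 + 21*k**4 + 175*k**3 + 723*k**2 + 1480*k + 1200)
(s_(k+1) − s_k) − t_k = 8*(k**2 - 19)/(k**5 + 21*k**4 + 175*k**3 + 723*k**2 + 1480*k + 1200)

Invalid: residual \frac{8 \left(k^{2} - 19\right)}{k^{5} + 21 k^{4} + 175 k^{3} + 723 k^{2} + 1480 k + 1200} ≠ 0.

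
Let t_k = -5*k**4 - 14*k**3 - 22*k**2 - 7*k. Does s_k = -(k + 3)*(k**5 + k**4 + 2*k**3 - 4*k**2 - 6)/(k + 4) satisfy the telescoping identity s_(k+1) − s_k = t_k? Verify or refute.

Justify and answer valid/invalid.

s_(k+1) = (-k**6 - 10*k**5 - 40*k**4 - 82*k**3 - 79*k**2 - 22*k + 24)/(k + 5)
s_(k+1) − s_k = (-5*k**6 - 55*k**5 - 215*k**4 - 409*k**3 - 404*k**2 - 112*k + 6)/(k**2 + 9*k + 20)
(s_(k+1) − s_k) − t_k = (4*k**5 + 33*k**4 + 76*k**3 + 99*k**2 + 28*k + 6)/(k**2 + 9*k + 20)

Invalid: residual (4*k**5 + 33*k**4 + 76*k**3 + 99*k**2 + 28*k + 6)/(k**2 + 9*k + 20) ≠ 0.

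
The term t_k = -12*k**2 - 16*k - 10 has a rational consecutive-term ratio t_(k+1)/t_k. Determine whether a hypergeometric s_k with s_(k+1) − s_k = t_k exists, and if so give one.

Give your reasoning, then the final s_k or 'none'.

s_k = 2*k*(-2*k**2 - k - 2)

t_(k+1)/t_k = (6*k**2 + 20*k + 19)/(6*k**2 + 8*k + 5).
Take A(k)=1, B(k)=1, C(k)=k**2 + 4*k/3 + 5/6.
Solve (1)·f(k+1) − (1)·f(k) = k**2 + 4*k/3 + 5/6.
Bound: deg f ≤ 3.
Solve for f: f(k) = k*(2*k**2 + k + 2)/6 (degree 3 ≤ 3).
Then R = B(k−1)f/C = k*(2*k**2 + k + 2)/(6*k**2 + 8*k + 5), so s_k = R(k)·t_k = 2*k*(-2*k**2 - k - 2).
Δs = -12*k**2 - 16*k - 10, as required.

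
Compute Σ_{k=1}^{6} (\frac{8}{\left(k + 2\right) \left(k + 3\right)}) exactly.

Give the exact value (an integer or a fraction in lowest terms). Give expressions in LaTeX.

r(k) = (k + 2)/(k + 4) after simplifying.
Factor: A=k + 2; B=k + 4; C=1.
Key eq: (k + 2)·f(k+1) = (k + 3)·f(k) + (1).
Bound: deg f ≤ 1.
Coefficient equations give f(k) = k/2.
Then R = B(k−1)f/C = k*(k + 3)/2, so s_k = R(k)·t_k = 4*k/(k + 2).
Check: Δs_k = 8/(k**2 + 5*k + 6). ✓
Evaluate s at k=7 and k=1: 28/9 and 4/3; difference 16/9.

Σ = 16/9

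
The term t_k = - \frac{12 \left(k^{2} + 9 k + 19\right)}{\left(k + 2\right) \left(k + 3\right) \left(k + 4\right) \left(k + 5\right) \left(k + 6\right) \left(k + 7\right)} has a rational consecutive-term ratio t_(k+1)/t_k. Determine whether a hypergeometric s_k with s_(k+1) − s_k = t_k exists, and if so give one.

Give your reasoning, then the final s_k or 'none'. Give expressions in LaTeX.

s_k = \frac{k \left(- k^{2} - 12 k - 44\right)}{12 \left(k^{3} + 12 k^{2} + 44 k + 48\right)}

Compute t_(k+1)/t_k: get (k + 2)*(9*k + (k + 1)**2 + 28)/((k + 8)*(k**2 + 9*k + 19)).
A = k + 2, B = k + 8, C = k**2 + 9*k + 19.
Key eq: (k + 2)·f(k+1) = (k + 7)·f(k) + (k**2 + 9*k + 19).
deg f ≤ 5 (via 1,1,2).
A polynomial solution: f(k) = k*(k + 3)*(k + 5)*(k**2 + 12*k + 44)/144.
Then R = B(k−1)f/C = k*(k + 3)*(k + 5)*(k + 7)*(k**2 + 12*k + 44)/(144*(k**2 + 9*k + 19)), so s_k = R(k)·t_k = k*(-k**2 - 12*k - 44)/(12*(k**3 + 12*k**2 + 44*k + 48)).
Δs = 12*(-k**2 - 9*k - 19)/(k**6 + 27*k**5 + 295*k**4 + 1665*k**3 + 5104*k**2 + 8028*k + 5040), as required.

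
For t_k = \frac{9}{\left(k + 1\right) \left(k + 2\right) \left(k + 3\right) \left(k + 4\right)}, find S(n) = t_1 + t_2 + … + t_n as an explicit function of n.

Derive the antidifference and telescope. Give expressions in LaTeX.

Step 1: r(k) = (k + 1)/(k + 5).
Gosper form: A/B · C(k+1)/C(k) with A=k + 1, B=k + 5, C=1.
Need (k + 1)·f(k+1) − (k + 4)·f(k) = 1.
Degrees (1,1,0) ⇒ d ≤ 3.
A polynomial solution: f(k) = k*(k**2 + 6*k + 11)/18.
Then R = B(k−1)f/C = k*(k + 4)*(k**2 + 6*k + 11)/18, so s_k = R(k)·t_k = k*(k**2 + 6*k + 11)/(2*(k + 1)*(k + 2)*(k + 3)).
Check: Δs_k = 9/(k**4 + 10*k**3 + 35*k**2 + 50*k + 24). ✓
s_(n+1) = (n**3 + 9*n**2 + 26*n + 18)/(2*(n**3 + 9*n**2 + 26*n + 24)) and s_(1) = 3/8, so S(n) = n*(n**2 + 9*n + 26)/(8*(n**3 + 9*n**2 + 26*n + 24)).

S(n) = \frac{n \left(n^{2} + 9 n + 26\right)}{8 \left(n^{3} + 9 n^{2} + 26 n + 24\right)}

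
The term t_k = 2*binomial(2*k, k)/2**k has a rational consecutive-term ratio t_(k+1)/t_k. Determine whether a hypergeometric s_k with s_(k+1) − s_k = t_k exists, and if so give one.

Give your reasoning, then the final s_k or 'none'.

r(k) = (2*k + 1)/(k + 1) after simplifying.
A = 2*k + 1, B = k + 1, C = 1.
Key eq: (2*k + 1)·f(k+1) = (k)·f(k) + (1).
Bound: deg f ≤ -1.
Negative degree bound (-1): no f exists, t_k not Gosper-summable.

none (Gosper's algorithm certifies no s_k)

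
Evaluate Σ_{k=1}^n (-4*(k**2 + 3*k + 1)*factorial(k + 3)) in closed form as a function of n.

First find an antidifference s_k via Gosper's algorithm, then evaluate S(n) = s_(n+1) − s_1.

S(n) = -4*n*factorial(n + 4)

Compute t_(k+1)/t_k: get (k + 4)*(3*k + (k + 1)**2 + 4)/(k**2 + 3*k + 1).
Normal form (A,B,C) = (k + 4, 1, k**2 + 3*k + 1).
Solve (k + 4)·f(k+1) − (1)·f(k) = k**2 + 3*k + 1.
Bound: deg f ≤ 1.
A polynomial solution: f(k) = k - 1.
Get s_k = R·t_k = -4*(k - 1)*factorial(k + 3) with R(k) = B(k−1)f(k)/C(k) = (k - 1)/(k**2 + 3*k + 1).
Verify: -4*(k**2 + 3*k + 1)*factorial(k + 3) matches t_k.
Evaluate: s_(n+1) = -4*n*factorial(n + 4); subtract s_(1) = 0 ⇒ S(n) = -4*n*factorial(n + 4).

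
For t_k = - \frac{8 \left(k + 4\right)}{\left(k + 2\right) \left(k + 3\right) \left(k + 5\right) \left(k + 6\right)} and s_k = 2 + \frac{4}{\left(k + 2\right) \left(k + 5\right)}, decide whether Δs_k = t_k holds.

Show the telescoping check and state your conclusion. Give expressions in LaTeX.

s_(k+1) = 2 + 4/((k + 3)*(k + 6))
s_(k+1) − s_k = 8*(-k - 4)/(k**4 + 16*k**3 + 91*k**2 + 216*k + 180)
(s_(k+1) − s_k) − t_k = 0

valid; difference matches t_k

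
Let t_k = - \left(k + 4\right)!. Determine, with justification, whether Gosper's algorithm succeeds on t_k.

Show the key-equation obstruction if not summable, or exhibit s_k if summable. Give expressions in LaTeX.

Compute t_(k+1)/t_k: get k + 5.
A = k + 5, B = 1, C = 1.
f must satisfy (k + 5)·f(k+1) − (1)·f(k) = 1.
deg f ≤ -1 (via 1,0,0).
deg f ≤ -1 is impossible — no certificate.

No; the degree bound rules out any f.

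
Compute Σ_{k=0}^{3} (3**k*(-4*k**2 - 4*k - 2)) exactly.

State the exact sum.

Σ = -1616

The ratio is 3*(2*k**2 + 6*k + 5)/(2*k**2 + 2*k + 1).
Factor: A=3; B=1; C=k**2 + k + 1/2.
f must satisfy (3)·f(k+1) − (1)·f(k) = k**2 + k + 1/2.
From deg A=0, deg B=0, deg C=2: d=2.
Solving with deg f ≤ 2: f(k) = (k**2 - 2*k + 2)/2.
Get s_k = R·t_k = 2*3**k*(-k**2 + 2*k - 2) with R(k) = B(k−1)f(k)/C(k) = (k**2 - 2*k + 2)/(2*k**2 + 2*k + 1).
s_(k+1) − s_k = 3**k*(-4*k**2 - 4*k - 2) = t_k.
Sum = s_(4) − s_(0); s_(4) = -1620, s_(0) = -4 ⇒ -1616.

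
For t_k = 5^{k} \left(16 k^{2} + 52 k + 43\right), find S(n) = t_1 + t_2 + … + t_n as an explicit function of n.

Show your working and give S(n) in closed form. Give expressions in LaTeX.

S(n) = 20 \cdot 5^{n} n^{2} + 55 \cdot 5^{n} n + 45 \cdot 5^{n} - 45

Compute t_(k+1)/t_k: get 5*(16*k**2 + 84*k + 111)/(16*k**2 + 52*k + 43).
Take A(k)=5, B(k)=1, C(k)=k**2 + 13*k/4 + 43/16.
Need (5)·f(k+1) − (1)·f(k) = k**2 + 13*k/4 + 43/16.
From deg A=0, deg B=0, deg C=2: d=2.
Solve for f: f(k) = (4*k**2 + 3*k + 2)/16 (degree 2 ≤ 2).
Get s_k = R·t_k = 5**k*(4*k**2 + 3*k + 2) with R(k) = B(k−1)f(k)/C(k) = (4*k**2 + 3*k + 2)/(16*k**2 + 52*k + 43).
Check: Δs_k = 5**k*(16*k**2 + 52*k + 43). ✓
Evaluate: s_(n+1) = 5**(n + 1)*(4*n**2 + 11*n + 9); subtract s_(1) = 45 ⇒ S(n) = 20*5**n*n**2 + 55*5**n*n + 45*5**n - 45.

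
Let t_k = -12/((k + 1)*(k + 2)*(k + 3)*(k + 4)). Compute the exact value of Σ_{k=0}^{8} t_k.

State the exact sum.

Σ = -73/110

The ratio is (k + 1)/(k + 5).
Factor: A=k + 1; B=k + 5; C=1.
Set up (k + 1)·f(k+1) − (k + 4)·f(k) − (1) = 0.
deg f ≤ 3 (via 1,1,0).
Solve for f: f(k) = k*(k**2 + 6*k + 11)/18 (degree 3 ≤ 3).
R(k) = B(k−1)·f(k)/C(k) = k*(k + 4)*(k**2 + 6*k + 11)/18; s_k = R·t_k = 2*k*(-k**2 - 6*k - 11)/(3*(k + 1)*(k + 2)*(k + 3)).
s_(k+1) − s_k = -12/(k**4 + 10*k**3 + 35*k**2 + 50*k + 24) = t_k.
Sum = s_(9) − s_(0); s_(9) = -73/110, s_(0) = 0 ⇒ -73/110.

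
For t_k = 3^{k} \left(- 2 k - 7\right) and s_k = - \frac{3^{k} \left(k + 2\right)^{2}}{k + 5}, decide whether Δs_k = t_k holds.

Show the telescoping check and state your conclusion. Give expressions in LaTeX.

s_(k+1) = -3**(k + 1)*(k + 3)**2/(k + 6)
s_(k+1) − s_k = 3**k*(-2*k**3 - 23*k**2 - 89*k - 111)/(k**2 + 11*k + 30)
(s_(k+1) − s_k) − t_k = 3**(k + 1)*(2*k**2 + 16*k + 33)/(k**2 + 11*k + 30)

Invalid: residual \frac{3^{k + 1} \left(2 k^{2} + 16 k + 33\right)}{k^{2} + 11 k + 30} ≠ 0.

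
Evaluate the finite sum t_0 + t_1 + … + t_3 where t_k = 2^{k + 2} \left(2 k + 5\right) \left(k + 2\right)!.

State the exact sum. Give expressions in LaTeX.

Σ = 46072

t_(k+1)/t_k = 2*(k + 3)*(2*k + 7)/(2*k + 5).
Take A(k)=2*k + 6, B(k)=1, C(k)=k + 5/2.
Key eq: (2*k + 6)·f(k+1) = (1)·f(k) + (k + 5/2).
From deg A=1, deg B=0, deg C=1: d=0.
Solve for f: f(k) = 1/2 (degree 0 ≤ 0).
Get s_k = R·t_k = 2**(k + 2)*factorial(k + 2) with R(k) = B(k−1)f(k)/C(k) = 1/(2*k + 5).
Δs = 2**(k + 2)*(2*k + 5)*factorial(k + 2), as required.
Σ_(k=0)^(3) t_k = s_(4) − s_(0) = 46080 − (8) = 46072.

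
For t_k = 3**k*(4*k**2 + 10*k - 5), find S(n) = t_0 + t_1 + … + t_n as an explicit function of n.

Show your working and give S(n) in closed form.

S(n) = 6*3**n*n**2 + 9*3**n*n - 9*3**n + 4

r(k) = 3*(4*k**2 + 18*k + 9)/(4*k**2 + 10*k - 5) after simplifying.
Normal form (A,B,C) = (3, 1, k**2 + 5*k/2 - 5/4).
Need (3)·f(k+1) − (1)·f(k) = k**2 + 5*k/2 - 5/4.
Degrees (0,0,2) ⇒ d ≤ 2.
Coefficient equations give f(k) = (2*k**2 - k - 4)/4.
So s_k = (B(k−1)f/C)·t_k = ((2*k**2 - k - 4)/(4*k**2 + 10*k - 5))·t_k = 3**k*(2*k**2 - k - 4).
Δs = 3**k*(4*k**2 + 10*k - 5), as required.
s_(n+1) = 3**(n + 1)*(2*n**2 + 3*n - 3) and s_(0) = -4, so S(n) = 6*3**n*n**2 + 9*3**n*n - 9*3**n + 4.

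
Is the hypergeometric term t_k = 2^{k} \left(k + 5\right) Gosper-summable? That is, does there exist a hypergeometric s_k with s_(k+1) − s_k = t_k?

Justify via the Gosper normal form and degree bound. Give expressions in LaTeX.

r(k) = 2*(k + 6)/(k + 5) after simplifying.
Take A(k)=2, B(k)=1, C(k)=k + 5.
f must satisfy (2)·f(k+1) − (1)·f(k) = k + 5.
deg f ≤ 1 (via 0,0,1).
Solve for f: f(k) = k + 3 (degree 1 ≤ 1).
So s_k = (B(k−1)f/C)·t_k = ((k + 3)/(k + 5))·t_k = 2**k*(k + 3).
Check: Δs_k = 2**k*(k + 5). ✓

Yes. s_k = 2^{k} \left(k + 3\right).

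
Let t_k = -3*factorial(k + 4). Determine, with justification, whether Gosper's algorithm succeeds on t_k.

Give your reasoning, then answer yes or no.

No. Not Gosper-summable.

Ratio r(k) = k + 5.
Take A(k)=k + 5, B(k)=1, C(k)=1.
Need (k + 5)·f(k+1) − (1)·f(k) = 1.
Bound: deg f ≤ -1.
d = -1 < 0 ⇒ no nonzero polynomial f; not summable.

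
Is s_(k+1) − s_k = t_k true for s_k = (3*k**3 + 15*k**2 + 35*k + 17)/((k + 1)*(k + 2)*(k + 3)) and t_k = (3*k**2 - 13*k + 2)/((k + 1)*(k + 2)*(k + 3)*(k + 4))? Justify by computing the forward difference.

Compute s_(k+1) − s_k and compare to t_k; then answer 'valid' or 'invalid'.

s_(k+1) = (35*k + 3*(k + 1)**3 + 15*(k + 1)**2 + 52)/((k + 2)*(k + 3)*(k + 4))
s_(k+1) − s_k = (3*k**2 - 13*k + 2)/(k**4 + 10*k**3 + 35*k**2 + 50*k + 24)
(s_(k+1) − s_k) − t_k = 0

Valid: the claim telescopes to t_k.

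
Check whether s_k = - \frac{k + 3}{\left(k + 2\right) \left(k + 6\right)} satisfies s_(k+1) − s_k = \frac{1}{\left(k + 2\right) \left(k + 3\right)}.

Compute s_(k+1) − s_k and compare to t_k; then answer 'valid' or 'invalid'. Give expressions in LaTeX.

s_(k+1) = (-k - 4)/((k + 3)*(k + 7))
s_(k+1) − s_k = (k**2 + 7*k + 15)/(k**4 + 18*k**3 + 113*k**2 + 288*k + 252)
(s_(k+1) − s_k) − t_k = 3*(-2*k - 9)/(k**4 + 18*k**3 + 113*k**2 + 288*k + 252)

Invalid: residual \frac{3 \left(- 2 k - 9\right)}{k^{4} + 18 k^{3} + 113 k^{2} + 288 k + 252} ≠ 0.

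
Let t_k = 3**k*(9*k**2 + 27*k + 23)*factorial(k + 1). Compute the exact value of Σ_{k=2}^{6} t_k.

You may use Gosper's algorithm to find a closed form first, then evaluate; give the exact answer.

Σ = 1939956102

Step 1: r(k) = 3*(9*k**3 + 63*k**2 + 149*k + 118)/(9*k**2 + 27*k + 23).
Normal form (A,B,C) = (3*k + 6, 1, k**2 + 3*k + 23/9).
Set up (3*k + 6)·f(k+1) − (1)·f(k) − (k**2 + 3*k + 23/9) = 0.
Degrees (1,0,2) ⇒ d ≤ 1.
Solving with deg f ≤ 1: f(k) = (3*k + 1)/9.
Get s_k = R·t_k = 3**k*(3*k + 1)*factorial(k + 1) with R(k) = B(k−1)f(k)/C(k) = (3*k + 1)/(9*k**2 + 27*k + 23).
Verify: 3**k*(9*k**2 + 27*k + 23)*factorial(k + 1) matches t_k.
Σ_(k=2)^(6) t_k = s_(7) − s_(2) = 1939956480 − (378) = 1939956102.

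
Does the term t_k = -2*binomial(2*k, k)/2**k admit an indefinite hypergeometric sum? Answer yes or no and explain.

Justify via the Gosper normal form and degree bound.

No; the degree bound rules out any f.

t_(k+1)/t_k = (2*k + 1)/(k + 1).
Factor: A=2*k + 1; B=k + 1; C=1.
Key eq: (2*k + 1)·f(k+1) = (k)·f(k) + (1).
d = -1 from the (1,1,0) case.
Bound -1 < 0, so the key equation has no polynomial solution.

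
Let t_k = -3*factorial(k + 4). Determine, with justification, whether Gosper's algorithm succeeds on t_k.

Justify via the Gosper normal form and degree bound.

No — key equation has no polynomial f.

r(k) = k + 5 after simplifying.
Factor: A=k + 5; B=1; C=1.
Key eq: (k + 5)·f(k+1) = (1)·f(k) + (1).
d = -1 from the (1,0,0) case.
Negative degree bound (-1): no f exists, t_k not Gosper-summable.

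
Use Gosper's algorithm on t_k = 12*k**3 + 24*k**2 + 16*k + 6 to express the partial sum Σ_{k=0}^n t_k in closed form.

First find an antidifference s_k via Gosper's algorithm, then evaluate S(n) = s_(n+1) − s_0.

t_(k+1)/t_k = (6*k**3 + 30*k**2 + 50*k + 29)/(6*k**3 + 12*k**2 + 8*k + 3).
A = 1, B = 1, C = k**3 + 2*k**2 + 4*k/3 + 1/2.
f must satisfy (1)·f(k+1) − (1)·f(k) = k**3 + 2*k**2 + 4*k/3 + 1/2.
Degrees (0,0,3) ⇒ d ≤ 4.
Solving with deg f ≤ 4: f(k) = k*(3*k**3 + 2*k**2 - k + 2)/12.
So s_k = (B(k−1)f/C)·t_k = (k*(3*k**3 + 2*k**2 - k + 2)/(2*(6*k**3 + 12*k**2 + 8*k + 3)))·t_k = k*(3*k**3 + 2*k**2 - k + 2).
Verify: 12*k**3 + 24*k**2 + 16*k + 6 matches t_k.
Telescope: S(n) = s_(n+1) − s_(0) = 3*n**4 + 14*n**3 + 23*n**2 + 18*n + 6 − (0) = 3*n**4 + 14*n**3 + 23*n**2 + 18*n + 6.

S(n) = 3*n**4 + 14*n**3 + 23*n**2 + 18*n + 6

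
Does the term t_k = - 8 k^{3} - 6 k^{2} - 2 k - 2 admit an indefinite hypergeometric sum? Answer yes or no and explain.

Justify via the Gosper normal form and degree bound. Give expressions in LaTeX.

t_(k+1)/t_k = (4*k**3 + 15*k**2 + 19*k + 9)/(4*k**3 + 3*k**2 + k + 1).
Factor: A=1; B=1; C=k**3 + 3*k**2/4 + k/4 + 1/4.
Set up (1)·f(k+1) − (1)·f(k) − (k**3 + 3*k**2/4 + k/4 + 1/4) = 0.
Degrees (0,0,3) ⇒ d ≤ 4.
Solving with deg f ≤ 4: f(k) = k*(k**3 - k**2 + 1)/4.
Then R = B(k−1)f/C = k*(k**3 - k**2 + 1)/(4*k**3 + 3*k**2 + k + 1), so s_k = R(k)·t_k = 2*k*(-k**3 + k**2 - 1).
s_(k+1) − s_k = -8*k**3 - 6*k**2 - 2*k - 2 = t_k.

Yes. s_k = 2 k \left(- k^{3} + k^{2} - 1\right).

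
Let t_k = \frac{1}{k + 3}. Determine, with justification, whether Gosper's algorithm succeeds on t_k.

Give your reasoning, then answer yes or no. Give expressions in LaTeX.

No. Not Gosper-summable.

t_(k+1)/t_k = (k + 3)/(k + 4).
Factor: A=k + 3; B=k + 4; C=1.
Key eq: (k + 3)·f(k+1) = (k + 3)·f(k) + (1).
From deg A=1, deg B=1, deg C=0: d=0.
f = c0 ⇒ A·f(k+1) − B(k−1)·f(k) − C = -1. The system {-1 = 0} is inconsistent; no antidifference.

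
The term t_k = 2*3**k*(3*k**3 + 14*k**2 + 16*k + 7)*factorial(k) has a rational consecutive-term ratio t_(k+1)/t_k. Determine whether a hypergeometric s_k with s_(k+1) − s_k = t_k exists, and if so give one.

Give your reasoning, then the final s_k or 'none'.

s_k = 2*3**k*(k**2 + 2*k - 1)*factorial(k)

The ratio is 3*(3*k**4 + 26*k**3 + 76*k**2 + 93*k + 40)/(3*k**3 + 14*k**2 + 16*k + 7).
Factor: A=3*k + 3; B=1; C=k**3 + 14*k**2/3 + 16*k/3 + 7/3.
Need (3*k + 3)·f(k+1) − (1)·f(k) = k**3 + 14*k**2/3 + 16*k/3 + 7/3.
From deg A=1, deg B=0, deg C=3: d=2.
Solving with deg f ≤ 2: f(k) = (k**2 + 2*k - 1)/3.
Get s_k = R·t_k = 2*3**k*(k**2 + 2*k - 1)*factorial(k) with R(k) = B(k−1)f(k)/C(k) = (k**2 + 2*k - 1)/(3*k**3 + 14*k**2 + 16*k + 7).
s_(k+1) − s_k = 2*3**k*(3*k**3 + 14*k**2 + 16*k + 7)*factorial(k) = t_k.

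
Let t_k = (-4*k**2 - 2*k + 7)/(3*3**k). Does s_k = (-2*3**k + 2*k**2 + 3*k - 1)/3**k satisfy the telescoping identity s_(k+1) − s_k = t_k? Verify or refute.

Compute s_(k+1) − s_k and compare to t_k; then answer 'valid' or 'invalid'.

Valid: the claim telescopes to t_k.

s_(k+1) = (-6*3**k + 2*k**2 + 7*k + 4)/(3*3**k)
s_(k+1) − s_k = (-4*k**2 - 2*k + 7)/(3*3**k)
(s_(k+1) − s_k) − t_k = 0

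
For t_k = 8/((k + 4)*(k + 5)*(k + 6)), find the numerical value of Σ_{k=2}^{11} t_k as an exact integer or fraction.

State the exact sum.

Σ = 115/1428

The ratio is (k + 4)/(k + 7).
Take A(k)=k + 4, B(k)=k + 7, C(k)=1.
Need (k + 4)·f(k+1) − (k + 6)·f(k) = 1.
deg f ≤ 2 (via 1,1,0).
A polynomial solution: f(k) = k*(k + 9)/40.
So s_k = (B(k−1)f/C)·t_k = (k*(k + 6)*(k + 9)/40)·t_k = k*(k + 9)/(5*(k + 4)*(k + 5)).
Δs = 8/(k**3 + 15*k**2 + 74*k + 120), as required.
Evaluate s at k=12 and k=2: 63/340 and 11/105; difference 115/1428.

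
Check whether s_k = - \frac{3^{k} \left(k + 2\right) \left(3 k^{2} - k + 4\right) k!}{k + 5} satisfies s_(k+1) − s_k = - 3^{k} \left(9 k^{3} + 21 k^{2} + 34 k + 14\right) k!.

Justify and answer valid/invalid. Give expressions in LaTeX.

Invalid: residual \frac{3^{k + 1} \left(9 k^{4} + 66 k^{3} + 136 k^{2} + 185 k + 66\right) k!}{\left(k + 5\right) \left(k + 6\right)} ≠ 0.

s_(k+1) = -3**(k + 1)*(k + 3)*(3*k**2 + 5*k + 6)*factorial(k + 1)/(k + 6)
s_(k+1) − s_k = -3**k*(9*k**5 + 93*k**4 + 337*k**3 + 610*k**2 + 619*k + 222)*factorial(k)/((k + 5)*(k + 6))
(s_(k+1) − s_k) − t_k = 3**(k + 1)*(9*k**4 + 66*k**3 + 136*k**2 + 185*k + 66)*factorial(k)/((k + 5)*(k + 6))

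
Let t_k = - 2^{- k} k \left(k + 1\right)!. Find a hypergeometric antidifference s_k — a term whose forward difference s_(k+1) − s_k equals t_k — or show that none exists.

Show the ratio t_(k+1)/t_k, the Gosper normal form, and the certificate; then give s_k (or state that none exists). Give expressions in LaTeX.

s_k = - 2^{1 - k} \left(k + 1\right)!

Ratio r(k) = (k + 1)*(k + 2)/(2*k).
So A=k/2 + 1 and B=1, with C=k.
Need (k/2 + 1)·f(k+1) − (1)·f(k) = k.
d = 0 from the (1,0,1) case.
A polynomial solution: f(k) = 2.
Then R = B(k−1)f/C = 2/k, so s_k = R(k)·t_k = -2**(1 - k)*factorial(k + 1).
Check: Δs_k = -k*factorial(k + 1)/2**k. ✓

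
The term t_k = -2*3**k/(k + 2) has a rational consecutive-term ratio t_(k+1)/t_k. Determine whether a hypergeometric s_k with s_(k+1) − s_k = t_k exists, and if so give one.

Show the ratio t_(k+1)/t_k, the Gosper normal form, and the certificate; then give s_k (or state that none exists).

r(k) = 3*(k + 2)/(k + 3) after simplifying.
Normal form (A,B,C) = (3*k + 6, k + 3, 1).
Set up (3*k + 6)·f(k+1) − (k + 2)·f(k) − (1) = 0.
deg f ≤ -1 (via 1,1,0).
deg f ≤ -1 is impossible — no certificate.

none — t_k is not Gosper-summable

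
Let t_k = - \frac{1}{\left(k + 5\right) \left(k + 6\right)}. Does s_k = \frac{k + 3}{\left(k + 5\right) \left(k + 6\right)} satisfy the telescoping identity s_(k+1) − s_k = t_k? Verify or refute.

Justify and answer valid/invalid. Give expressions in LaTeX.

Invalid: residual \frac{6}{k^{3} + 18 k^{2} + 107 k + 210} ≠ 0.

s_(k+1) = (k + 4)/((k + 6)*(k + 7))
s_(k+1) − s_k = (-k - 1)/(k**3 + 18*k**2 + 107*k + 210)
(s_(k+1) − s_k) − t_k = 6/(k**3 + 18*k**2 + 107*k + 210)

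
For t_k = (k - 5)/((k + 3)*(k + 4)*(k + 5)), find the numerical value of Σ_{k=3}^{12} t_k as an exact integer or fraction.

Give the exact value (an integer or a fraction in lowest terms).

Σ = 5/1428

t_(k+1)/t_k = (k - 4)*(k + 3)/((k - 5)*(k + 6)).
Take A(k)=k + 3, B(k)=k + 6, C(k)=k - 5.
f must satisfy (k + 3)·f(k+1) − (k + 5)·f(k) = k - 5.
Bound: deg f ≤ 2.
Coefficient equations give f(k) = -k*(k + 19)/12.
Certificate R = B(k−1)f/C = -k*(k + 5)*(k + 19)/(12*(k - 5)) gives s_k = k*(-k - 19)/(12*(k + 3)*(k + 4)).
Δs = (k - 5)/(k**3 + 12*k**2 + 47*k + 60), as required.
Σ_(k=3)^(12) t_k = s_(13) − s_(3) = -13/102 − (-11/84) = 5/1428.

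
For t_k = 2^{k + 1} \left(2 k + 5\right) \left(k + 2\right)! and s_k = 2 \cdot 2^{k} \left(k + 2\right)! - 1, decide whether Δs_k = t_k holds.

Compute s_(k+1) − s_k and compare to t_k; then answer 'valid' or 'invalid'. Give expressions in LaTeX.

s_(k+1) = 2*2**(k + 1)*factorial(k + 3) - 1
s_(k+1) − s_k = 2**(k + 1)*(2*k + 5)*factorial(k + 2)
(s_(k+1) − s_k) − t_k = 0

Valid — Δs_k = t_k.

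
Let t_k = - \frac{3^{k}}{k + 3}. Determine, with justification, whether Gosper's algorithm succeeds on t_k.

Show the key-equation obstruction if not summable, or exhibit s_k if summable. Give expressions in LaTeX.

No; the degree bound rules out any f.

The ratio is 3*(k + 3)/(k + 4).
Gosper form: A/B · C(k+1)/C(k) with A=3*k + 9, B=k + 4, C=1.
f must satisfy (3*k + 9)·f(k+1) − (k + 3)·f(k) = 1.
Degrees (1,1,0) ⇒ d ≤ -1.
d = -1 < 0 ⇒ no nonzero polynomial f; not summable.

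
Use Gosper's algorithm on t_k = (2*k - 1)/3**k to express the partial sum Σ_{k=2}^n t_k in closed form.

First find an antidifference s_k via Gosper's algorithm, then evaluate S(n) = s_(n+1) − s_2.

S(n) = 2/3 - n/3**n - 1/3**n

Compute t_(k+1)/t_k: get (2*k + 1)/(3*(2*k - 1)).
So A=1/3 and B=1, with C=k - 1/2.
Set up (1/3)·f(k+1) − (1)·f(k) − (k - 1/2) = 0.
Bound: deg f ≤ 1.
Coefficient equations give f(k) = -3*k/2.
R(k) = B(k−1)·f(k)/C(k) = -3*k/(2*k - 1); s_k = R·t_k = -3**(1 - k)*k.
Check: Δs_k = (2*k - 1)/3**k. ✓
Σ_(k=2)^n t_k = s_(n+1) − s_(2) = ((-n - 1)/3**n) − (-2/3), i.e. 2/3 - n/3**n - 1/3**n.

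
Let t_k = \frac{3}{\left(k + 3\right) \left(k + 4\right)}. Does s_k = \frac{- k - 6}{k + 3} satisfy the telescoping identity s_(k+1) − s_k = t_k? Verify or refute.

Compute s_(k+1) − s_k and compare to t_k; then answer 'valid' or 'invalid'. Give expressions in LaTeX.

s_(k+1) = (-k - 7)/(k + 4)
s_(k+1) − s_k = 3/(k**2 + 7*k + 12)
(s_(k+1) − s_k) − t_k = 0

Valid — Δs_k = t_k.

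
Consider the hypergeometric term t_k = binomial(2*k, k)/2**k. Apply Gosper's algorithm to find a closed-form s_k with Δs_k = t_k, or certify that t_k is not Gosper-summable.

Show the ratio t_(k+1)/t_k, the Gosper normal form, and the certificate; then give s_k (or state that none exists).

t_(k+1)/t_k = (2*k + 1)/(k + 1).
Normal form (A,B,C) = (2*k + 1, k + 1, 1).
Set up (2*k + 1)·f(k+1) − (k)·f(k) − (1) = 0.
From deg A=1, deg B=1, deg C=0: d=-1.
Bound -1 < 0, so the key equation has no polynomial solution.

none — t_k is not Gosper-summable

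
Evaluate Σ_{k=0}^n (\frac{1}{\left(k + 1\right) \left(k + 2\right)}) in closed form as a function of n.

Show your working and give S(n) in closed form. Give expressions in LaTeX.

Ratio r(k) = (k + 1)/(k + 3).
So A=k + 1 and B=k + 3, with C=1.
Key eq: (k + 1)·f(k+1) = (k + 2)·f(k) + (1).
deg f ≤ 1 (via 1,1,0).
Solve for f: f(k) = k (degree 1 ≤ 1).
So s_k = (B(k−1)f/C)·t_k = (k*(k + 2))·t_k = k/(k + 1).
Verify: 1/(k**2 + 3*k + 2) matches t_k.
Evaluate: s_(n+1) = (n + 1)/(n + 2); subtract s_(0) = 0 ⇒ S(n) = (n + 1)/(n + 2).

S(n) = \frac{n + 1}{n + 2}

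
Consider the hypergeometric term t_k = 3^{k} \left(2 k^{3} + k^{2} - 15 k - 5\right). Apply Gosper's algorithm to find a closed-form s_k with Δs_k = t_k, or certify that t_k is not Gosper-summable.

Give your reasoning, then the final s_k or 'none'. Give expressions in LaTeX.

The ratio is 3*(2*k**3 + 7*k**2 - 7*k - 17)/(2*k**3 + k**2 - 15*k - 5).
Gosper form: A/B · C(k+1)/C(k) with A=3, B=1, C=k**3 + k**2/2 - 15*k/2 - 5/2.
Key eq: (3)·f(k+1) = (1)·f(k) + (k**3 + k**2/2 - 15*k/2 - 5/2).
Degrees (0,0,3) ⇒ d ≤ 3.
Match coefficients ⇒ f(k) = (k**3 - 4*k**2 + 2)/2.
So s_k = (B(k−1)f/C)·t_k = ((k**3 - 4*k**2 + 2)/(2*k**3 + k**2 - 15*k - 5))·t_k = 3**k*(k**3 - 4*k**2 + 2).
Δs = 3**k*(2*k**3 + k**2 - 15*k - 5), as required.

s_k = 3^{k} \left(k^{3} - 4 k^{2} + 2\right)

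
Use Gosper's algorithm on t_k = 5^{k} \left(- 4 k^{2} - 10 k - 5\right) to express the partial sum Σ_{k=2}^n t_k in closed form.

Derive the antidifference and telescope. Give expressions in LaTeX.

S(n) = - 5 \cdot 5^{n} n^{2} - 10 \cdot 5^{n} n - 5 \cdot 5^{n} + 100

t_(k+1)/t_k = 5*(4*k**2 + 18*k + 19)/(4*k**2 + 10*k + 5).
Take A(k)=5, B(k)=1, C(k)=k**2 + 5*k/2 + 5/4.
Key eq: (5)·f(k+1) = (1)·f(k) + (k**2 + 5*k/2 + 5/4).
Degrees (0,0,2) ⇒ d ≤ 2.
Coefficient equations give f(k) = k**2/4.
Then R = B(k−1)f/C = k**2/(4*k**2 + 10*k + 5), so s_k = R(k)·t_k = -5**k*k**2.
Verify: 5**k*(k**2 - 5*(k + 1)**2) matches t_k.
Telescope: S(n) = s_(n+1) − s_(2) = 5**(n + 1)*(-n**2 - 2*n - 1) − (-100) = -5*5**n*n**2 - 10*5**n*n - 5*5**n + 100.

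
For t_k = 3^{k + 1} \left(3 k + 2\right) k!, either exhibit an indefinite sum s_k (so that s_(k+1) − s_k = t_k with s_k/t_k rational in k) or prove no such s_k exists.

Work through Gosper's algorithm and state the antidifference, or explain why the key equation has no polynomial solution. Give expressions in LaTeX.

s_k = 3^{k + 1} k!

Compute t_(k+1)/t_k: get 3*(k + 1)*(3*k + 5)/(3*k + 2).
A = 3*k + 3, B = 1, C = k + 2/3.
Set up (3*k + 3)·f(k+1) − (1)·f(k) − (k + 2/3) = 0.
Bound: deg f ≤ 0.
Match coefficients ⇒ f(k) = 1/3.
Certificate R = B(k−1)f/C = 1/(3*k + 2) gives s_k = 3**(k + 1)*factorial(k).
Check: Δs_k = 3**(k + 1)*(3*k + 2)*factorial(k). ✓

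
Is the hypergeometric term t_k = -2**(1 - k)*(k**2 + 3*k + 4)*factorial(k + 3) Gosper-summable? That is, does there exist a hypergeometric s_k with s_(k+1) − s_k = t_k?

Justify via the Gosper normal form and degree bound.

Yes. s_k = -2**(2 - k)*k*factorial(k + 3).

The ratio is (k + 4)*(3*k + (k + 1)**2 + 7)/(2*(k**2 + 3*k + 4)).
Gosper form: A/B · C(k+1)/C(k) with A=k/2 + 2, B=1, C=k**2 + 3*k + 4.
Key eq: (k/2 + 2)·f(k+1) = (1)·f(k) + (k**2 + 3*k + 4).
From deg A=1, deg B=0, deg C=2: d=1.
Match coefficients ⇒ f(k) = 2*k.
Certificate R = B(k−1)f/C = 2*k/(k**2 + 3*k + 4) gives s_k = -2**(2 - k)*k*factorial(k + 3).
s_(k+1) − s_k = -2**(1 - k)*(k**2 + 3*k + 4)*factorial(k + 3) = t_k.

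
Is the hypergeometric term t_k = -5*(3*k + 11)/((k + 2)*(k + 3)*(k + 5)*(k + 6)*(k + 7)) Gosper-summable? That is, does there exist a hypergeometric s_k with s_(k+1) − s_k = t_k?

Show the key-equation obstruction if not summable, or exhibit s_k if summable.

Yes. s_k = k*(-k**2 - 13*k - 52)/(12*(k**3 + 13*k**2 + 52*k + 60)).

Step 1: r(k) = (k + 2)*(k + 5)*(3*k + 14)/((k + 4)*(k + 8)*(3*k + 11)).
Factor: A=k + 2; B=k + 8; C=k**2 + 23*k/3 + 44/3.
Set up (k + 2)·f(k+1) − (k + 7)·f(k) − (k**2 + 23*k/3 + 44/3) = 0.
Degrees (1,1,2) ⇒ d ≤ 5.
Solving with deg f ≤ 5: f(k) = k*(k + 3)*(k + 4)*(k**2 + 13*k + 52)/180.
So s_k = (B(k−1)f/C)·t_k = (k*(k + 3)*(k + 7)*(k**2 + 13*k + 52)/(60*(3*k + 11)))·t_k = k*(-k**2 - 13*k - 52)/(12*(k**3 + 13*k**2 + 52*k + 60)).
s_(k+1) − s_k = 5*(-3*k - 11)/(k**5 + 23*k**4 + 203*k**3 + 853*k**2 + 1692*k + 1260) = t_k.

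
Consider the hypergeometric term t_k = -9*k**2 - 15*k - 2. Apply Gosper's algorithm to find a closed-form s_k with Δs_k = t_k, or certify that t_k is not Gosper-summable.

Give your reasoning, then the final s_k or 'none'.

Ratio r(k) = (9*k**2 + 33*k + 26)/(9*k**2 + 15*k + 2).
Take A(k)=1, B(k)=1, C(k)=k**2 + 5*k/3 + 2/9.
Key eq: (1)·f(k+1) = (1)·f(k) + (k**2 + 5*k/3 + 2/9).
Degrees (0,0,2) ⇒ d ≤ 3.
Solve for f: f(k) = k*(3*k**2 + 3*k - 4)/9 (degree 3 ≤ 3).
Certificate R = B(k−1)f/C = k*(3*k**2 + 3*k - 4)/(9*k**2 + 15*k + 2) gives s_k = k*(-3*k**2 - 3*k + 4).
Check: Δs_k = -9*k**2 - 15*k - 2. ✓

s_k = k*(-3*k**2 - 3*k + 4)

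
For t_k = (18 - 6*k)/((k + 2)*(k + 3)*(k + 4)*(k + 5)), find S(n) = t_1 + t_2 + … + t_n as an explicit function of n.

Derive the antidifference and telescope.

S(n) = n*(n**2 + 12*n + 227)/(60*(n**3 + 12*n**2 + 47*n + 60))

Ratio r(k) = (k - 2)*(k + 2)/((k - 3)*(k + 6)).
Take A(k)=k + 2, B(k)=k + 6, C(k)=k - 3.
Need (k + 2)·f(k+1) − (k + 5)·f(k) = k - 3.
From deg A=1, deg B=1, deg C=1: d=3.
Solve for f: f(k) = -k*(k**2 + 9*k + 44)/36 (degree 3 ≤ 3).
R(k) = B(k−1)·f(k)/C(k) = -k*(k + 5)*(k**2 + 9*k + 44)/(36*(k - 3)); s_k = R·t_k = k*(k**2 + 9*k + 44)/(6*(k + 2)*(k + 3)*(k + 4)).
Δs = 6*(3 - k)/(k**4 + 14*k**3 + 71*k**2 + 154*k + 120), as required.
Telescope: S(n) = s_(n+1) − s_(1) = (n**3 + 12*n**2 + 65*n + 54)/(6*(n**3 + 12*n**2 + 47*n + 60)) − (3/20) = n*(n**2 + 12*n + 227)/(60*(n**3 + 12*n**2 + 47*n + 60)).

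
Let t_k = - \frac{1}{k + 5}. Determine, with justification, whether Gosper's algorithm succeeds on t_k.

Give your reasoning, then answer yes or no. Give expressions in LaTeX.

Step 1: r(k) = (k + 5)/(k + 6).
Factor: A=k + 5; B=k + 6; C=1.
Set up (k + 5)·f(k+1) − (k + 5)·f(k) − (1) = 0.
deg f ≤ 0 (via 1,1,0).
Generic f = c0 gives residual -1; -1 = 0 cannot hold, so t_k is not Gosper-summable.

No — t_k has no hypergeometric antidifference.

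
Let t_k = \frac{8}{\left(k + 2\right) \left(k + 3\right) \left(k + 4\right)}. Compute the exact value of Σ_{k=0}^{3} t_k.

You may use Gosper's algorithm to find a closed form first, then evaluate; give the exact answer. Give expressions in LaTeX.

Ratio r(k) = (k + 2)/(k + 5).
Factor: A=k + 2; B=k + 5; C=1.
f must satisfy (k + 2)·f(k+1) − (k + 4)·f(k) = 1.
Bound: deg f ≤ 2.
Match coefficients ⇒ f(k) = k*(k + 5)/12.
Certificate R = B(k−1)f/C = k*(k + 4)*(k + 5)/12 gives s_k = 2*k*(k + 5)/(3*(k + 2)*(k + 3)).
s_(k+1) − s_k = 8/(k**3 + 9*k**2 + 26*k + 24) = t_k.
Telescoping: Σ = s_(4) − s_(0) = 4/7 − (0) = 4/7.

Σ = 4/7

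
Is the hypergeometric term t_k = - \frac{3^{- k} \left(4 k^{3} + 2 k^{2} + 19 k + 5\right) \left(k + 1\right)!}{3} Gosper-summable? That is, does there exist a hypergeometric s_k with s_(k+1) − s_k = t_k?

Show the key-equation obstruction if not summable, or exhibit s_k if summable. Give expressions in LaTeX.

Step 1: r(k) = (4*k**4 + 22*k**3 + 63*k**2 + 100*k + 60)/(3*(4*k**3 + 2*k**2 + 19*k + 5)).
Factor: A=k/3 + 2/3; B=1; C=k**3 + k**2/2 + 19*k/4 + 5/4.
f must satisfy (k/3 + 2/3)·f(k+1) − (1)·f(k) = k**3 + k**2/2 + 19*k/4 + 5/4.
Degrees (1,0,3) ⇒ d ≤ 2.
Match coefficients ⇒ f(k) = 3*(4*k**2 - 2*k - 1)/4.
So s_k = (B(k−1)f/C)·t_k = (3*(4*k**2 - 2*k - 1)/(4*k**3 + 2*k**2 + 19*k + 5))·t_k = (-4*k**2 + 2*k + 1)*factorial(k + 1)/3**k.
Δs = -(4*k**3 + 2*k**2 + 19*k + 5)*factorial(k + 1)/(3*3**k), as required.

Yes. s_k = 3^{- k} \left(- 4 k^{2} + 2 k + 1\right) \left(k + 1\right)!.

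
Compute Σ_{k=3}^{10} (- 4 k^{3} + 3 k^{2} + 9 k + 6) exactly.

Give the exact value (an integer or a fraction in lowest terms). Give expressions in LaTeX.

r(k) = (4*k**3 + 9*k**2 - 3*k - 14)/(4*k**3 - 3*k**2 - 9*k - 6) after simplifying.
So A=1 and B=1, with C=k**3 - 3*k**2/4 - 9*k/4 - 3/2.
Key eq: (1)·f(k+1) = (1)·f(k) + (k**3 - 3*k**2/4 - 9*k/4 - 3/2).
Degrees (0,0,3) ⇒ d ≤ 4.
A polynomial solution: f(k) = k*(k**3 - 3*k**2 - 2*k - 2)/4.
Certificate R = B(k−1)f/C = k*(k**3 - 3*k**2 - 2*k - 2)/(4*k**3 - 3*k**2 - 9*k - 6) gives s_k = k*(-k**3 + 3*k**2 + 2*k + 2).
Check: Δs_k = -4*k**3 + 3*k**2 + 9*k + 6. ✓
Telescoping: Σ = s_(11) − s_(3) = -10384 − (24) = -10408.

Σ = -10408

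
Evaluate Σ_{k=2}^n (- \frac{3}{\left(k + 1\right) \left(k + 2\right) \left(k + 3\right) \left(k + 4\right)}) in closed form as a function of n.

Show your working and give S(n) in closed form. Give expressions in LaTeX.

t_(k+1)/t_k = (k + 1)/(k + 5).
Factor: A=k + 1; B=k + 5; C=1.
Key eq: (k + 1)·f(k+1) = (k + 4)·f(k) + (1).
Degrees (1,1,0) ⇒ d ≤ 3.
Coefficient equations give f(k) = k*(k**2 + 6*k + 11)/18.
Then R = B(k−1)f/C = k*(k + 4)*(k**2 + 6*k + 11)/18, so s_k = R(k)·t_k = k*(-k**2 - 6*k - 11)/(6*(k + 1)*(k + 2)*(k + 3)).
Check: Δs_k = -3/(k**4 + 10*k**3 + 35*k**2 + 50*k + 24). ✓
Σ_(k=2)^n t_k = s_(n+1) − s_(2) = ((-n**3 - 9*n**2 - 26*n - 18)/(6*(n**3 + 9*n**2 + 26*n + 24))) − (-3/20), i.e. (-n**3 - 9*n**2 - 26*n + 36)/(60*(n**3 + 9*n**2 + 26*n + 24)).

S(n) = \frac{- n^{3} - 9 n^{2} - 26 n + 36}{60 \left(n^{3} + 9 n^{2} + 26 n + 24\right)}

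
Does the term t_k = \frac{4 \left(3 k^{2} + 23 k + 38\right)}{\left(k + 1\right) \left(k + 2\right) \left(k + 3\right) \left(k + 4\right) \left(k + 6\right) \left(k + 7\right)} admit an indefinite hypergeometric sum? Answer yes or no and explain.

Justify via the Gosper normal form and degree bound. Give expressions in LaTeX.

The ratio is (k + 1)*(k + 6)*(23*k + 3*(k + 1)**2 + 61)/((k + 5)*(k + 8)*(3*k**2 + 23*k + 38)).
Factor: A=k + 1; B=k + 8; C=k**3 + 38*k**2/3 + 51*k + 190/3.
Need (k + 1)·f(k+1) − (k + 7)·f(k) = k**3 + 38*k**2/3 + 51*k + 190/3.
From deg A=1, deg B=1, deg C=3: d=6.
Match coefficients ⇒ f(k) = k*(k + 2)*(k + 4)*(k + 5)*(k**2 + 10*k + 27)/54.
Then R = B(k−1)f/C = k*(k + 2)*(k + 4)*(k + 7)*(k**2 + 10*k + 27)/(18*(3*k**2 + 23*k + 38)), so s_k = R(k)·t_k = 2*k*(k**2 + 10*k + 27)/(9*(k**3 + 10*k**2 + 27*k + 18)).
Δs = 4*(3*k**2 + 23*k + 38)/(k**6 + 23*k**5 + 207*k**4 + 925*k**3 + 2144*k**2 + 2412*k + 1008), as required.

Yes. s_k = \frac{2 k \left(k^{2} + 10 k + 27\right)}{9 \left(k^{3} + 10 k^{2} + 27 k + 18\right)}.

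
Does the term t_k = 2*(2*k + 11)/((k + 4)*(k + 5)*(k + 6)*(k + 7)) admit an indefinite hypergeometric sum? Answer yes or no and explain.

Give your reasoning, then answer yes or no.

Yes. s_k = k*(k + 10)/(12*(k**2 + 10*k + 24)).

Ratio r(k) = (k + 4)*(2*k + 13)/((k + 8)*(2*k + 11)).
Factor: A=k + 4; B=k + 8; C=k + 11/2.
Set up (k + 4)·f(k+1) − (k + 7)·f(k) − (k + 11/2) = 0.
From deg A=1, deg B=1, deg C=1: d=3.
A polynomial solution: f(k) = k*(k + 5)*(k + 10)/48.
Get s_k = R·t_k = k*(k + 10)/(12*(k**2 + 10*k + 24)) with R(k) = B(k−1)f(k)/C(k) = k*(k + 5)*(k + 7)*(k + 10)/(24*(2*k + 11)).
Δs = 2*(2*k + 11)/(k**4 + 22*k**3 + 179*k**2 + 638*k + 840), as required.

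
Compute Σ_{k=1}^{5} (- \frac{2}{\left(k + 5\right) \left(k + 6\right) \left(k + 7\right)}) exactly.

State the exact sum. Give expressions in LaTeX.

Σ = -5/308

Step 1: r(k) = (k + 5)/(k + 8).
So A=k + 5 and B=k + 8, with C=1.
f must satisfy (k + 5)·f(k+1) − (k + 7)·f(k) = 1.
d = 2 from the (1,1,0) case.
Solve for f: f(k) = k*(k + 11)/60 (degree 2 ≤ 2).
Certificate R = B(k−1)f/C = k*(k + 7)*(k + 11)/60 gives s_k = k*(-k - 11)/(30*(k + 5)*(k + 6)).
Verify: -2/(k**3 + 18*k**2 + 107*k + 210) matches t_k.
Evaluate s at k=6 and k=1: -17/660 and -1/105; difference -5/308.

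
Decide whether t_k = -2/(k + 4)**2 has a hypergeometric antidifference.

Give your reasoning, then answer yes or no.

The ratio is (k + 4)**2/(k + 5)**2.
So A=k**2 + 8*k + 16 and B=k**2 + 10*k + 25, with C=1.
Set up (k**2 + 8*k + 16)·f(k+1) − (k**2 + 8*k + 16)·f(k) − (1) = 0.
deg f ≤ 0 (via 2,2,0).
f = c0 ⇒ A·f(k+1) − B(k−1)·f(k) − C = -1. The system {-1 = 0} is inconsistent; no antidifference.

No — key equation has no polynomial f.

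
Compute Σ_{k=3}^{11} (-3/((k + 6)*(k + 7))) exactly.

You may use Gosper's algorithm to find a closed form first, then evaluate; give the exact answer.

The ratio is (k + 6)/(k + 8).
A = k + 6, B = k + 8, C = 1.
Key eq: (k + 6)·f(k+1) = (k + 7)·f(k) + (1).
Degrees (1,1,0) ⇒ d ≤ 1.
Solve for f: f(k) = k/6 (degree 1 ≤ 1).
So s_k = (B(k−1)f/C)·t_k = (k*(k + 7)/6)·t_k = -k/(2*k + 12).
Check: Δs_k = -3/(k**2 + 13*k + 42). ✓
Evaluate s at k=12 and k=3: -1/3 and -1/6; difference -1/6.

Σ = -1/6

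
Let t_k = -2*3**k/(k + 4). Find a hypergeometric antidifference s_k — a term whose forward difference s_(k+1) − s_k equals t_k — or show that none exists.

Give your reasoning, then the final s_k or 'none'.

t_(k+1)/t_k = 3*(k + 4)/(k + 5).
Gosper form: A/B · C(k+1)/C(k) with A=3*k + 12, B=k + 5, C=1.
Set up (3*k + 12)·f(k+1) − (k + 4)·f(k) − (1) = 0.
deg f ≤ -1 (via 1,1,0).
Negative degree bound (-1): no f exists, t_k not Gosper-summable.

none (Gosper's algorithm certifies no s_k)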